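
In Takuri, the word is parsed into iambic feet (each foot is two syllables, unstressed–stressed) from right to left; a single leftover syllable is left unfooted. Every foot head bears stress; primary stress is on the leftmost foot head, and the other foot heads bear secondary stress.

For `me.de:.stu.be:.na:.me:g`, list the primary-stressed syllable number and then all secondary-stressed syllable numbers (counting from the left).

primary 2, secondary 4, 6

Parse right to left into iambic (σˈσ) feet: (me.ˈde:) (stu.ˈbe:) (na:.ˈme:g).
Foot heads (stressed positions): 2, 4, 6.
End Rule Leftmost: primary stress on the leftmost head = syllable 2.
Secondary stress on 4, 6: me.ˈde:.stu.ˌbe:.na:.ˌme:g.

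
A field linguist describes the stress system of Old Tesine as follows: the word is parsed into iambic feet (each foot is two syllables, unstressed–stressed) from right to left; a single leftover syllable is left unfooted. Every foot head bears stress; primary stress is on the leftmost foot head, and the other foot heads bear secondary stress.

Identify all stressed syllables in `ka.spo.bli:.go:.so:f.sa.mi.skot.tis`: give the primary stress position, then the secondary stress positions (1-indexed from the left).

primary 3, secondary 5, 7, 9

Parse right to left into iambic (σˈσ) feet: ka (spo.ˈbli:) (go:.ˈso:f) (sa.ˈmi) (skot.ˈtis). Syllable 1 is left unfooted.
Foot heads (stressed positions): 3, 5, 7, 9.
End Rule Leftmost: primary stress on the leftmost head = syllable 3.
Secondary stress on 5, 7, 9: ka.spo.ˈbli:.go:.ˌso:f.sa.ˌmi.skot.ˌtis.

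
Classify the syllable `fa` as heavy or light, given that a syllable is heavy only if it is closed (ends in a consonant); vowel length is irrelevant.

`fa`: short vowel, open (no coda). Open (no coda) → light.

light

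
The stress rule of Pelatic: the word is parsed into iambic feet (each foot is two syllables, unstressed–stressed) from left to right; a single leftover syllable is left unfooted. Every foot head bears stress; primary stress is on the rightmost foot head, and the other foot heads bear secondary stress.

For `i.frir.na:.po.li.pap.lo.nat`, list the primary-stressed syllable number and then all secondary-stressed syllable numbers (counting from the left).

primary 8, secondary 2, 4, 6

Parse left to right into iambic (σˈσ) feet: (i.ˈfrir) (na:.ˈpo) (li.ˈpap) (lo.ˈnat).
Foot heads (stressed positions): 2, 4, 6, 8.
End Rule Rightmost: primary stress on the rightmost head = syllable 8.
Secondary stress on 2, 4, 6: i.ˌfrir.na:.ˌpo.li.ˌpap.lo.ˈnat.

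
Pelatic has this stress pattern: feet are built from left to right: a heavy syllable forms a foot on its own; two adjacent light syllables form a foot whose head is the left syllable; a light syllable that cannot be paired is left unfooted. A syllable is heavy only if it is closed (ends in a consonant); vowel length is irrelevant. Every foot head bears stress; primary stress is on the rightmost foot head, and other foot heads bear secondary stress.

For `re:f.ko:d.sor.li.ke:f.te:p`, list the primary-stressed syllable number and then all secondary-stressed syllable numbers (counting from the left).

Weights: 1 re:f H, 2 ko:d H, 3 sor H, 4 li L, 5 ke:f H, 6 te:p H.
Parse left to right (heavy = foot alone; LL = one foot; stranded L unfooted): (ˈre:f) (ˈko:d) (ˈsor) li (ˈke:f) (ˈte:p).
Foot heads: 1, 2, 3, 5, 6.
Primary stress on the rightmost head = syllable 6.
Secondary stress on 1, 2, 3, 5: ˌre:f.ˌko:d.ˌsor.li.ˌke:f.ˈte:p.

primary 6, secondary 1, 2, 3, 5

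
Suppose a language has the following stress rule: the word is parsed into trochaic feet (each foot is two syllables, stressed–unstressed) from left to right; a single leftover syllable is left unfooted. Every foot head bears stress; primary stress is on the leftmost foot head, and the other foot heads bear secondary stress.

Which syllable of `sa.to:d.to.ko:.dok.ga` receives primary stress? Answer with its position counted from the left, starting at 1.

Parse left to right into trochaic (ˈσσ) feet: (ˈsa.to:d) (ˈto.ko:) (ˈdok.ga).
Foot heads (stressed positions): 1, 3, 5.
End Rule Leftmost: primary stress on the leftmost head = syllable 1.
Primary stress: syllable 1 → ˈsa.to:d.to.ko:.dok.ga.

1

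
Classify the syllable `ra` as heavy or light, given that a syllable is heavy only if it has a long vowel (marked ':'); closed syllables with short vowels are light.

light

`ra`: short vowel, open (no coda). Short vowel → light.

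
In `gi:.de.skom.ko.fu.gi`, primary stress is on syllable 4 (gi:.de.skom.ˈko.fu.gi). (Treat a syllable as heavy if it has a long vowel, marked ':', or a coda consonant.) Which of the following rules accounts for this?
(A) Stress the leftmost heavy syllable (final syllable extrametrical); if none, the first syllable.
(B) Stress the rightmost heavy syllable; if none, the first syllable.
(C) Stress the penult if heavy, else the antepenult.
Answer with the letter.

Rule A → syllable 1 (observed: 4).
Rule B → syllable 3 (observed: 4).
Rule C → syllable 4 ✓.

C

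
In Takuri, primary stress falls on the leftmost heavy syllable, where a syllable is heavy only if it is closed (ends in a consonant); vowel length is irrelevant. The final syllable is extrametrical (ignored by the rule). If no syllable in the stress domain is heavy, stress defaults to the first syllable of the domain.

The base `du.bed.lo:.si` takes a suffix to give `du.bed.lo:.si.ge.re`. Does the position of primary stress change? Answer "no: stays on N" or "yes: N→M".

Base `du.bed.lo:.si` (4 syllables):
  The final syllable (4, si) is extrametrical; the stress domain is syllables 1–3.
  Weights: 1 du L, 2 bed H, 3 lo: L.
  Heavy syllables in the domain: 2. The leftmost is syllable 2 (bed).
  → primary stress on syllable 2.
Suffixed `du.bed.lo:.si.ge.re` (6 syllables):
  The final syllable (6, re) is extrametrical; the stress domain is syllables 1–5.
  Weights: 1 du L, 2 bed H, 3 lo: L, 4 si L, 5 ge L.
  Heavy syllables in the domain: 2. The leftmost is syllable 2 (bed).
  → primary stress on syllable 2.

no: stays on 2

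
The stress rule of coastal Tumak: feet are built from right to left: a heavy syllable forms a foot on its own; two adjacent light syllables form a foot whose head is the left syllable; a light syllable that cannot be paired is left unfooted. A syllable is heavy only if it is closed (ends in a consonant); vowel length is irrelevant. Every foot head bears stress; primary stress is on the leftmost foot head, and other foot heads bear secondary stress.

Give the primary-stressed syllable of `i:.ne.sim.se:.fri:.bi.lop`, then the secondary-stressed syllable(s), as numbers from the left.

primary 1, secondary 3, 5, 7

Weights: 1 i: L, 2 ne L, 3 sim H, 4 se: L, 5 fri: L, 6 bi L, 7 lop H.
Parse right to left (heavy = foot alone; LL = one foot; stranded L unfooted): (ˈi:.ne) (ˈsim) se: (ˈfri:.bi) (ˈlop).
Foot heads: 1, 3, 5, 7.
Primary stress on the leftmost head = syllable 1.
Secondary stress on 3, 5, 7: ˈi:.ne.ˌsim.se:.ˌfri:.bi.ˌlop.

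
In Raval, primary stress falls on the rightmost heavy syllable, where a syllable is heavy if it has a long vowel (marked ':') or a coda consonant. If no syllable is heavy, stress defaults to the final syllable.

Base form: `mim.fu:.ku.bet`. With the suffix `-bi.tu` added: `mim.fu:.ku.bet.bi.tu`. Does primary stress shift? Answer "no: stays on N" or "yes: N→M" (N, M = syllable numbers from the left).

Base `mim.fu:.ku.bet` (4 syllables):
  Weights: 1 mim H, 2 fu: H, 3 ku L, 4 bet H.
  Heavy syllables in the domain: 1, 2, 4. The rightmost is syllable 4 (bet).
  → primary stress on syllable 4.
Suffixed `mim.fu:.ku.bet.bi.tu` (6 syllables):
  Weights: 1 mim H, 2 fu: H, 3 ku L, 4 bet H, 5 bi L, 6 tu L.
  Heavy syllables in the domain: 1, 2, 4. The rightmost is syllable 4 (bet).
  → primary stress on syllable 4.

no: stays on 4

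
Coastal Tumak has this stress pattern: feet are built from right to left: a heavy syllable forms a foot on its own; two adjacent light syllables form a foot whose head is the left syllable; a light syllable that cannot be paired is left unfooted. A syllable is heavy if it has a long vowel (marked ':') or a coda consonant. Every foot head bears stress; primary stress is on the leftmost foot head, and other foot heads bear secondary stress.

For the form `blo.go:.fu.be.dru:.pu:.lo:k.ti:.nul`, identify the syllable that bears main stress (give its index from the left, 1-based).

2

Weights: 1 blo L, 2 go: H, 3 fu L, 4 be L, 5 dru: H, 6 pu: H, 7 lo:k H, 8 ti: H, 9 nul H.
Parse right to left (heavy = foot alone; LL = one foot; stranded L unfooted): blo (ˈgo:) (ˈfu.be) (ˈdru:) (ˈpu:) (ˈlo:k) (ˈti:) (ˈnul).
Foot heads: 2, 3, 5, 6, 7, 8, 9.
Primary stress on the leftmost head = syllable 2.
Primary stress: syllable 2 → blo.ˈgo:.fu.be.dru:.pu:.lo:k.ti:.nul.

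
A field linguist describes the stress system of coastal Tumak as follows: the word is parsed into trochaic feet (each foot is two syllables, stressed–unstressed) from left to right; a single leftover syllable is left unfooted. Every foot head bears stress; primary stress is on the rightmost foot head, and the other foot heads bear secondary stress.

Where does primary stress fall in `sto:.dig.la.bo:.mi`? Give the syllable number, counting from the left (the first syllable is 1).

Parse left to right into trochaic (ˈσσ) feet: (ˈsto:.dig) (ˈla.bo:) mi. Syllable 5 is left unfooted.
Foot heads (stressed positions): 1, 3.
End Rule Rightmost: primary stress on the rightmost head = syllable 3.
Primary stress: syllable 3 → sto:.dig.ˈla.bo:.mi.

3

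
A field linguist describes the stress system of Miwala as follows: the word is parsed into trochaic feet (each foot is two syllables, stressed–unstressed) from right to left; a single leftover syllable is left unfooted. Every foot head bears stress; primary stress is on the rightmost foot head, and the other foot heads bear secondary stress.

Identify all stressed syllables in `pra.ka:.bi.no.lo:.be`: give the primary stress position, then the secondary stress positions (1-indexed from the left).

primary 5, secondary 1, 3

Parse right to left into trochaic (ˈσσ) feet: (ˈpra.ka:) (ˈbi.no) (ˈlo:.be).
Foot heads (stressed positions): 1, 3, 5.
End Rule Rightmost: primary stress on the rightmost head = syllable 5.
Secondary stress on 1, 3: ˌpra.ka:.ˌbi.no.ˈlo:.be.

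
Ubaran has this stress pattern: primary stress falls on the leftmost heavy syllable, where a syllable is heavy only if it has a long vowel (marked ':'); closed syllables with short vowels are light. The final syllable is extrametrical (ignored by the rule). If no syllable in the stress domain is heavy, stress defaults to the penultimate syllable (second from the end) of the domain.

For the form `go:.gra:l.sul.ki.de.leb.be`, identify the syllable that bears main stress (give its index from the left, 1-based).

1

The final syllable (7, be) is extrametrical; the stress domain is syllables 1–6.
Weights: 1 go: H, 2 gra:l H, 3 sul L, 4 ki L, 5 de L, 6 leb L.
Heavy syllables in the domain: 1, 2. The leftmost is syllable 1 (go:).
Primary stress: syllable 1 → ˈgo:.gra:l.sul.ki.de.leb.be.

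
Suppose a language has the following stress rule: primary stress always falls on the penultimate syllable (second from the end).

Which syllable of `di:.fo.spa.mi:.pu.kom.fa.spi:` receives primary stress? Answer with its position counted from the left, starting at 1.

The word has 8 syllables; the penultimate syllable (second from the end) is syllable 7 (fa).
Primary stress: syllable 7 → di:.fo.spa.mi:.pu.kom.ˈfa.spi:.

7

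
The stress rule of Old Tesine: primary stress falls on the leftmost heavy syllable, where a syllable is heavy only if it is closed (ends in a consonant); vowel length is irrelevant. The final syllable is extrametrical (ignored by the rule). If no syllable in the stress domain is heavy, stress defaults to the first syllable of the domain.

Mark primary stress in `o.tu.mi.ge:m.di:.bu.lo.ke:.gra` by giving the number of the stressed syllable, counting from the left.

4

The final syllable (9, gra) is extrametrical; the stress domain is syllables 1–8.
Weights: 1 o L, 2 tu L, 3 mi L, 4 ge:m H, 5 di: L, 6 bu L, 7 lo L, 8 ke: L.
Heavy syllables in the domain: 4. The leftmost is syllable 4 (ge:m).
Primary stress: syllable 4 → o.tu.mi.ˈge:m.di:.bu.lo.ke:.gra.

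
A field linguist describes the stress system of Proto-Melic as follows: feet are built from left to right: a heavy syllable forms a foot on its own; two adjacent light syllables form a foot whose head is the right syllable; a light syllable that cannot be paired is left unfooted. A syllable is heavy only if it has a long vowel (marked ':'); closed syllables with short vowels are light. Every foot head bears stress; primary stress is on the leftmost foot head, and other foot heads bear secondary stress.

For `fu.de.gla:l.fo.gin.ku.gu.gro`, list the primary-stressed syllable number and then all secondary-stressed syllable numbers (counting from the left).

Weights: 1 fu L, 2 de L, 3 gla:l H, 4 fo L, 5 gin L, 6 ku L, 7 gu L, 8 gro L.
Parse left to right (heavy = foot alone; LL = one foot; stranded L unfooted): (fu.ˈde) (ˈgla:l) (fo.ˈgin) (ku.ˈgu) gro.
Foot heads: 2, 3, 5, 7.
Primary stress on the leftmost head = syllable 2.
Secondary stress on 3, 5, 7: fu.ˈde.ˌgla:l.fo.ˌgin.ku.ˌgu.gro.

primary 2, secondary 3, 5, 7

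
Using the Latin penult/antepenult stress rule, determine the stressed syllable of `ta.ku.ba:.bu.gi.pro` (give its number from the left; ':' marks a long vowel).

4

Classical Latin: stress the penult if heavy (long vowel or closed), else the antepenult.
Weights: 4 bu L, 5 gi L, 6 pro L.
The penult (syllable 5, gi) is light, so stress falls on the antepenult (syllable 4, bu).
Stress on syllable 4: ta.ku.ba:.ˈbu.gi.pro.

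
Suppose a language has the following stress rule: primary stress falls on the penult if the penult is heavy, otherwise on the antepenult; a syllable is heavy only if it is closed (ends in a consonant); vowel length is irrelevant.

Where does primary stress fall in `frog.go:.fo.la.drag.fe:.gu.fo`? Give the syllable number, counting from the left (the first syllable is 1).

6

Weights: 6 fe: L, 7 gu L, 8 fo L.
The penult (syllable 7, gu) is light, so stress falls on the antepenult (syllable 6, fe:).
Primary stress: syllable 6 → frog.go:.fo.la.drag.ˈfe:.gu.fo.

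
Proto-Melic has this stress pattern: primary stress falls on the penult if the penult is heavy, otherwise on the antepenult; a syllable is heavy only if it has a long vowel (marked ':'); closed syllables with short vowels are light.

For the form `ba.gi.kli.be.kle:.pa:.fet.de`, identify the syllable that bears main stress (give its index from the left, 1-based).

Weights: 6 pa: H, 7 fet L, 8 de L.
The penult (syllable 7, fet) is light, so stress falls on the antepenult (syllable 6, pa:).
Primary stress: syllable 6 → ba.gi.kli.be.kle:.ˈpa:.fet.de.

6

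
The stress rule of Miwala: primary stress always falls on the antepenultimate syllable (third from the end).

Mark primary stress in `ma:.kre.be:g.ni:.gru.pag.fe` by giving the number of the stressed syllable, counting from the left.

5

The word has 7 syllables; the antepenultimate syllable (third from the end) is syllable 5 (gru).
Primary stress: syllable 5 → ma:.kre.be:g.ni:.ˈgru.pag.fe.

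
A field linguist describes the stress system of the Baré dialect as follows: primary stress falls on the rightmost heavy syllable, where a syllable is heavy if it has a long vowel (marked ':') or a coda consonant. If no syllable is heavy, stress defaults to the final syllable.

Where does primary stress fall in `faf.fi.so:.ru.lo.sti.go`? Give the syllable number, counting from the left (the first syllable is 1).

Weights: 1 faf H, 2 fi L, 3 so: H, 4 ru L, 5 lo L, 6 sti L, 7 go L.
Heavy syllables in the domain: 1, 3. The rightmost is syllable 3 (so:).
Primary stress: syllable 3 → faf.fi.ˈso:.ru.lo.sti.go.

3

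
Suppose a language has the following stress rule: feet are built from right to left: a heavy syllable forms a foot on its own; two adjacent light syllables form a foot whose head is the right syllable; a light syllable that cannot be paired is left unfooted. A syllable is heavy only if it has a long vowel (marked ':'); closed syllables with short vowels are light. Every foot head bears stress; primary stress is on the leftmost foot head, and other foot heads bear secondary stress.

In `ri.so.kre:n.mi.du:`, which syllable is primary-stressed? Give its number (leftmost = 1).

Weights: 1 ri L, 2 so L, 3 kre:n H, 4 mi L, 5 du: H.
Parse right to left (heavy = foot alone; LL = one foot; stranded L unfooted): (ri.ˈso) (ˈkre:n) mi (ˈdu:).
Foot heads: 2, 3, 5.
Primary stress on the leftmost head = syllable 2.
Primary stress: syllable 2 → ri.ˈso.kre:n.mi.du:.

2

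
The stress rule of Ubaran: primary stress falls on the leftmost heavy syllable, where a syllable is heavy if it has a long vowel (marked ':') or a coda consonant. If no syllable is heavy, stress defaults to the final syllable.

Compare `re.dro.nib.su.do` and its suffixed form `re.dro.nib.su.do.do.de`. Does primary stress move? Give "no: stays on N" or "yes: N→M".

Base `re.dro.nib.su.do` (5 syllables):
  Weights: 1 re L, 2 dro L, 3 nib H, 4 su L, 5 do L.
  Heavy syllables in the domain: 3. The leftmost is syllable 3 (nib).
  → primary stress on syllable 3.
Suffixed `re.dro.nib.su.do.do.de` (7 syllables):
  Weights: 1 re L, 2 dro L, 3 nib H, 4 su L, 5 do L, 6 do L, 7 de L.
  Heavy syllables in the domain: 3. The leftmost is syllable 3 (nib).
  → primary stress on syllable 3.

no: stays on 3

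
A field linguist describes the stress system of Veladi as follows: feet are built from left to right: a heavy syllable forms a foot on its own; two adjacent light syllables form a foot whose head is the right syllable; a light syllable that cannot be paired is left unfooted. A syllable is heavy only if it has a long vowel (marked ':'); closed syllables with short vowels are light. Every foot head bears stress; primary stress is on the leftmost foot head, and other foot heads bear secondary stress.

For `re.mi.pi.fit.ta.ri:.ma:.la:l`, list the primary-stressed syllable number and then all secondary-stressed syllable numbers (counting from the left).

Weights: 1 re L, 2 mi L, 3 pi L, 4 fit L, 5 ta L, 6 ri: H, 7 ma: H, 8 la:l H.
Parse left to right (heavy = foot alone; LL = one foot; stranded L unfooted): (re.ˈmi) (pi.ˈfit) ta (ˈri:) (ˈma:) (ˈla:l).
Foot heads: 2, 4, 6, 7, 8.
Primary stress on the leftmost head = syllable 2.
Secondary stress on 4, 6, 7, 8: re.ˈmi.pi.ˌfit.ta.ˌri:.ˌma:.ˌla:l.

primary 2, secondary 4, 6, 7, 8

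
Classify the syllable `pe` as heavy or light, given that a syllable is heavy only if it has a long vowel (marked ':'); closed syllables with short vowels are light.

light

`pe`: short vowel, open (no coda). Short vowel → light.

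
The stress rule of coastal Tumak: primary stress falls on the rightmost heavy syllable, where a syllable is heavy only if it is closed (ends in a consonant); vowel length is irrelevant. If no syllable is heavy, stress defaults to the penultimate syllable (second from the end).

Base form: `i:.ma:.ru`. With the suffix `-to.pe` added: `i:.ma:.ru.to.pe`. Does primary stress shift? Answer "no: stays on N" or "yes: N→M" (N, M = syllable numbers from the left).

yes: 2→4

Base `i:.ma:.ru` (3 syllables):
  Weights: 1 i: L, 2 ma: L, 3 ru L.
  No heavy syllable in the domain; default to the penultimate syllable (second from the end) = syllable 2.
  → primary stress on syllable 2.
Suffixed `i:.ma:.ru.to.pe` (5 syllables):
  Weights: 1 i: L, 2 ma: L, 3 ru L, 4 to L, 5 pe L.
  No heavy syllable in the domain; default to the penultimate syllable (second from the end) = syllable 4.
  → primary stress on syllable 4.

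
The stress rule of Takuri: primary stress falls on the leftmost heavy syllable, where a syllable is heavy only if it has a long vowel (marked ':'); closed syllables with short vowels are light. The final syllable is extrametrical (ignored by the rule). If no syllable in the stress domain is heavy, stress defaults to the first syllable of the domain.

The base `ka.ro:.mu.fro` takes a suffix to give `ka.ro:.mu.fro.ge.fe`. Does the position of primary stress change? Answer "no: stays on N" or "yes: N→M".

Base `ka.ro:.mu.fro` (4 syllables):
  The final syllable (4, fro) is extrametrical; the stress domain is syllables 1–3.
  Weights: 1 ka L, 2 ro: H, 3 mu L.
  Heavy syllables in the domain: 2. The leftmost is syllable 2 (ro:).
  → primary stress on syllable 2.
Suffixed `ka.ro:.mu.fro.ge.fe` (6 syllables):
  The final syllable (6, fe) is extrametrical; the stress domain is syllables 1–5.
  Weights: 1 ka L, 2 ro: H, 3 mu L, 4 fro L, 5 ge L.
  Heavy syllables in the domain: 2. The leftmost is syllable 2 (ro:).
  → primary stress on syllable 2.

no: stays on 2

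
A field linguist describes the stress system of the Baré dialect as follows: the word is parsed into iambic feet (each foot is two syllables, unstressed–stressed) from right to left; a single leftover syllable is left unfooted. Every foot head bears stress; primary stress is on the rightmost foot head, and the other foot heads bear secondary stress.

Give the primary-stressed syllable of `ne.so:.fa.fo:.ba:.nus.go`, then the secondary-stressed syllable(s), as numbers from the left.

Parse right to left into iambic (σˈσ) feet: ne (so:.ˈfa) (fo:.ˈba:) (nus.ˈgo). Syllable 1 is left unfooted.
Foot heads (stressed positions): 3, 5, 7.
End Rule Rightmost: primary stress on the rightmost head = syllable 7.
Secondary stress on 3, 5: ne.so:.ˌfa.fo:.ˌba:.nus.ˈgo.

primary 7, secondary 3, 5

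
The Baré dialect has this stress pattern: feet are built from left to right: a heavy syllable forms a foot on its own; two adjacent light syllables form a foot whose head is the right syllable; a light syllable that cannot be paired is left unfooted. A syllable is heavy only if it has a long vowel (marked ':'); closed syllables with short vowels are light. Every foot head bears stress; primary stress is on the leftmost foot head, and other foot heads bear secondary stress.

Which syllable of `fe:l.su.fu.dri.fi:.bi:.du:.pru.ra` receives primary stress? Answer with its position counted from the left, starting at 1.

Weights: 1 fe:l H, 2 su L, 3 fu L, 4 dri L, 5 fi: H, 6 bi: H, 7 du: H, 8 pru L, 9 ra L.
Parse left to right (heavy = foot alone; LL = one foot; stranded L unfooted): (ˈfe:l) (su.ˈfu) dri (ˈfi:) (ˈbi:) (ˈdu:) (pru.ˈra).
Foot heads: 1, 3, 5, 6, 7, 9.
Primary stress on the leftmost head = syllable 1.
Primary stress: syllable 1 → ˈfe:l.su.fu.dri.fi:.bi:.du:.pru.ra.

1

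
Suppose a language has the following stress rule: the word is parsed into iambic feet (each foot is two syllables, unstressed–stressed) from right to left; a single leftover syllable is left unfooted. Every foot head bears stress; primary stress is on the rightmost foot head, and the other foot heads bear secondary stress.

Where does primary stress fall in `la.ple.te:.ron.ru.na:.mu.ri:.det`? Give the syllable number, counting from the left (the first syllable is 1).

Parse right to left into iambic (σˈσ) feet: la (ple.ˈte:) (ron.ˈru) (na:.ˈmu) (ri:.ˈdet). Syllable 1 is left unfooted.
Foot heads (stressed positions): 3, 5, 7, 9.
End Rule Rightmost: primary stress on the rightmost head = syllable 9.
Primary stress: syllable 9 → la.ple.te:.ron.ru.na:.mu.ri:.ˈdet.

9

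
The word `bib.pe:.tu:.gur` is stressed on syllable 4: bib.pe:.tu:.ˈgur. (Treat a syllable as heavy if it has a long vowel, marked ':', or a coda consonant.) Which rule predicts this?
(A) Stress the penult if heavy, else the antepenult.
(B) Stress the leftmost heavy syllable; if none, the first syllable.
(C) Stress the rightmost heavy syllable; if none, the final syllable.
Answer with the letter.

C

Rule A → syllable 3 (observed: 4).
Rule B → syllable 1 (observed: 4).
Rule C → syllable 4 ✓.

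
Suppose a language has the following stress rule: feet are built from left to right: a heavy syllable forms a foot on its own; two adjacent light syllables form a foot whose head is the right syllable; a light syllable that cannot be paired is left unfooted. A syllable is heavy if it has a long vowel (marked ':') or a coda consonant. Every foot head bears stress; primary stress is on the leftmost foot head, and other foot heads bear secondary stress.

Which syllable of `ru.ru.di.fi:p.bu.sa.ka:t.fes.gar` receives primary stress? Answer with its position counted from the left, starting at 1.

2

Weights: 1 ru L, 2 ru L, 3 di L, 4 fi:p H, 5 bu L, 6 sa L, 7 ka:t H, 8 fes H, 9 gar H.
Parse left to right (heavy = foot alone; LL = one foot; stranded L unfooted): (ru.ˈru) di (ˈfi:p) (bu.ˈsa) (ˈka:t) (ˈfes) (ˈgar).
Foot heads: 2, 4, 6, 7, 8, 9.
Primary stress on the leftmost head = syllable 2.
Primary stress: syllable 2 → ru.ˈru.di.fi:p.bu.sa.ka:t.fes.gar.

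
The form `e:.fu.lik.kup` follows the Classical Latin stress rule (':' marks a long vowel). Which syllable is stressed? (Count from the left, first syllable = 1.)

Classical Latin: stress the penult if heavy (long vowel or closed), else the antepenult.
Weights: 2 fu L, 3 lik H, 4 kup H.
The penult (syllable 3, lik) is heavy, so it takes stress.
Stress on syllable 3: e:.fu.ˈlik.kup.

3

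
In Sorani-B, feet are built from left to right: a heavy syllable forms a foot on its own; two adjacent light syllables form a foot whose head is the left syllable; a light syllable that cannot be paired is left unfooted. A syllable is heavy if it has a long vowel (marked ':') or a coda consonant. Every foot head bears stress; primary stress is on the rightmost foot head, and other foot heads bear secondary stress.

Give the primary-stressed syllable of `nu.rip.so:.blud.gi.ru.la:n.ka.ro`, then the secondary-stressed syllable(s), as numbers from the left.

primary 8, secondary 2, 3, 4, 5, 7

Weights: 1 nu L, 2 rip H, 3 so: H, 4 blud H, 5 gi L, 6 ru L, 7 la:n H, 8 ka L, 9 ro L.
Parse left to right (heavy = foot alone; LL = one foot; stranded L unfooted): nu (ˈrip) (ˈso:) (ˈblud) (ˈgi.ru) (ˈla:n) (ˈka.ro).
Foot heads: 2, 3, 4, 5, 7, 8.
Primary stress on the rightmost head = syllable 8.
Secondary stress on 2, 3, 4, 5, 7: nu.ˌrip.ˌso:.ˌblud.ˌgi.ru.ˌla:n.ˈka.ro.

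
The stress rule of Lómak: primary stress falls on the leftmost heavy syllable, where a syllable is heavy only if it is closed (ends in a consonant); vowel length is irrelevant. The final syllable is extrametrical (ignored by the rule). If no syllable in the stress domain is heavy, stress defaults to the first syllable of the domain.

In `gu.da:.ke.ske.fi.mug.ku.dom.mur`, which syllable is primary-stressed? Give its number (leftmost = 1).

6

The final syllable (9, mur) is extrametrical; the stress domain is syllables 1–8.
Weights: 1 gu L, 2 da: L, 3 ke L, 4 ske L, 5 fi L, 6 mug H, 7 ku L, 8 dom H.
Heavy syllables in the domain: 6, 8. The leftmost is syllable 6 (mug).
Primary stress: syllable 6 → gu.da:.ke.ske.fi.ˈmug.ku.dom.mur.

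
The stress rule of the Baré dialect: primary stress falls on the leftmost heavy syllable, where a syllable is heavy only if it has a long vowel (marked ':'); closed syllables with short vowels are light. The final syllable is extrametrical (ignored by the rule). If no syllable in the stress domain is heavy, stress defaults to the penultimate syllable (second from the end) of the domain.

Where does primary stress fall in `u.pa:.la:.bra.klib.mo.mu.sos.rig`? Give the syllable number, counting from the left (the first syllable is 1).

2

The final syllable (9, rig) is extrametrical; the stress domain is syllables 1–8.
Weights: 1 u L, 2 pa: H, 3 la: H, 4 bra L, 5 klib L, 6 mo L, 7 mu L, 8 sos L.
Heavy syllables in the domain: 2, 3. The leftmost is syllable 2 (pa:).
Primary stress: syllable 2 → u.ˈpa:.la:.bra.klib.mo.mu.sos.rig.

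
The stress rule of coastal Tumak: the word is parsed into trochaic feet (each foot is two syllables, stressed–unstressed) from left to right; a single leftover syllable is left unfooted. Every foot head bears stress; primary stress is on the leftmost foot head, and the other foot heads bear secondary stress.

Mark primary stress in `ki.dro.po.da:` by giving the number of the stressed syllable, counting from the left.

1

Parse left to right into trochaic (ˈσσ) feet: (ˈki.dro) (ˈpo.da:).
Foot heads (stressed positions): 1, 3.
End Rule Leftmost: primary stress on the leftmost head = syllable 1.
Primary stress: syllable 1 → ˈki.dro.po.da:.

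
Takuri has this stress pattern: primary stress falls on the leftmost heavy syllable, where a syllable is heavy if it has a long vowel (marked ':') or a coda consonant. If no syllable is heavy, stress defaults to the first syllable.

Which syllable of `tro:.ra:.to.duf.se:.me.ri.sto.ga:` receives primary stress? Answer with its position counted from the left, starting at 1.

Weights: 1 tro: H, 2 ra: H, 3 to L, 4 duf H, 5 se: H, 6 me L, 7 ri L, 8 sto L, 9 ga: H.
Heavy syllables in the domain: 1, 2, 4, 5, 9. The leftmost is syllable 1 (tro:).
Primary stress: syllable 1 → ˈtro:.ra:.to.duf.se:.me.ri.sto.ga:.

1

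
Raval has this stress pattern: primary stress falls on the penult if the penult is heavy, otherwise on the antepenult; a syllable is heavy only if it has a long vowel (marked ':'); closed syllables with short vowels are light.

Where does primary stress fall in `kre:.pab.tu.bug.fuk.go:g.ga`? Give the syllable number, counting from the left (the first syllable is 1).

Weights: 5 fuk L, 6 go:g H, 7 ga L.
The penult (syllable 6, go:g) is heavy, so it takes stress.
Primary stress: syllable 6 → kre:.pab.tu.bug.fuk.ˈgo:g.ga.

6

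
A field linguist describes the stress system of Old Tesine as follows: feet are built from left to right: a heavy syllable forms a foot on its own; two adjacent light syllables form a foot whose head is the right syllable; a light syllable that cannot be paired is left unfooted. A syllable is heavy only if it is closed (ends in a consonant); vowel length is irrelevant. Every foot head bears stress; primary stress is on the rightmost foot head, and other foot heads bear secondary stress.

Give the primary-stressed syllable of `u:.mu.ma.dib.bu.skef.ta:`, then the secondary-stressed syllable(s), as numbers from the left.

Weights: 1 u: L, 2 mu L, 3 ma L, 4 dib H, 5 bu L, 6 skef H, 7 ta: L.
Parse left to right (heavy = foot alone; LL = one foot; stranded L unfooted): (u:.ˈmu) ma (ˈdib) bu (ˈskef) ta:.
Foot heads: 2, 4, 6.
Primary stress on the rightmost head = syllable 6.
Secondary stress on 2, 4: u:.ˌmu.ma.ˌdib.bu.ˈskef.ta:.

primary 6, secondary 2, 4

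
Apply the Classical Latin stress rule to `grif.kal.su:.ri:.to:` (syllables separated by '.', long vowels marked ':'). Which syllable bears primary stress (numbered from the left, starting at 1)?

4

Classical Latin: stress the penult if heavy (long vowel or closed), else the antepenult.
Weights: 3 su: H, 4 ri: H, 5 to: H.
The penult (syllable 4, ri:) is heavy, so it takes stress.
Stress on syllable 4: grif.kal.su:.ˈri:.to:.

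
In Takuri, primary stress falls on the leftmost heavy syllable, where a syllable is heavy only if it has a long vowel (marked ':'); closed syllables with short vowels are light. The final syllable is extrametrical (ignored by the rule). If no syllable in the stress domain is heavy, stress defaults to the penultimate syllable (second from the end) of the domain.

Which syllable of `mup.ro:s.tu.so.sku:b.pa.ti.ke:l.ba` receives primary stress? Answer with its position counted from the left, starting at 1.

The final syllable (9, ba) is extrametrical; the stress domain is syllables 1–8.
Weights: 1 mup L, 2 ro:s H, 3 tu L, 4 so L, 5 sku:b H, 6 pa L, 7 ti L, 8 ke:l H.
Heavy syllables in the domain: 2, 5, 8. The leftmost is syllable 2 (ro:s).
Primary stress: syllable 2 → mup.ˈro:s.tu.so.sku:b.pa.ti.ke:l.ba.

2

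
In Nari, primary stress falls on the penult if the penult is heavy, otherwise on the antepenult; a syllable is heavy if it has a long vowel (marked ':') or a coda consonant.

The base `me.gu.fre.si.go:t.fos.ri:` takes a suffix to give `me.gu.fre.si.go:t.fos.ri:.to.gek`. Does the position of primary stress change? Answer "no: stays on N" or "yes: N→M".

yes: 6→7

Base `me.gu.fre.si.go:t.fos.ri:` (7 syllables):
  Weights: 5 go:t H, 6 fos H, 7 ri: H.
  The penult (syllable 6, fos) is heavy, so it takes stress.
  → primary stress on syllable 6.
Suffixed `me.gu.fre.si.go:t.fos.ri:.to.gek` (9 syllables):
  Weights: 7 ri: H, 8 to L, 9 gek H.
  The penult (syllable 8, to) is light, so stress falls on the antepenult (syllable 7, ri:).
  → primary stress on syllable 7.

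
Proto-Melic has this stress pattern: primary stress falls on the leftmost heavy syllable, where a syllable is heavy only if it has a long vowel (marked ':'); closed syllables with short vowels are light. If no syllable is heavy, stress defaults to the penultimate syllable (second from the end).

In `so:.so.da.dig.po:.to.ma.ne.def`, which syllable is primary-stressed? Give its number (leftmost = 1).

Weights: 1 so: H, 2 so L, 3 da L, 4 dig L, 5 po: H, 6 to L, 7 ma L, 8 ne L, 9 def L.
Heavy syllables in the domain: 1, 5. The leftmost is syllable 1 (so:).
Primary stress: syllable 1 → ˈso:.so.da.dig.po:.to.ma.ne.def.

1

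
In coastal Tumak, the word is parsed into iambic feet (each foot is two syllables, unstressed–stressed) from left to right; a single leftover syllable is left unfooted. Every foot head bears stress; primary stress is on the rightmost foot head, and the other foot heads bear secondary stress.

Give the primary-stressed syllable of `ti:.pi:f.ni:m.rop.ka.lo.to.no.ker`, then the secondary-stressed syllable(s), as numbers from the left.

Parse left to right into iambic (σˈσ) feet: (ti:.ˈpi:f) (ni:m.ˈrop) (ka.ˈlo) (to.ˈno) ker. Syllable 9 is left unfooted.
Foot heads (stressed positions): 2, 4, 6, 8.
End Rule Rightmost: primary stress on the rightmost head = syllable 8.
Secondary stress on 2, 4, 6: ti:.ˌpi:f.ni:m.ˌrop.ka.ˌlo.to.ˈno.ker.

primary 8, secondary 2, 4, 6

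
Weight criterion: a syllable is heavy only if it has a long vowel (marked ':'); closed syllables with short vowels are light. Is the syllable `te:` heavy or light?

heavy

`te:`: long vowel, open (no coda). Long vowel → heavy.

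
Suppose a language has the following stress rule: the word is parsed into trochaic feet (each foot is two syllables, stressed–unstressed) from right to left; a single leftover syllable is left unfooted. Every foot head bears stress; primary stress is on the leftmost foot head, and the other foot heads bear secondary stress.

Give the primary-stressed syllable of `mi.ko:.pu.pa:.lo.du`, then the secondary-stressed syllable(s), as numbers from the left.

primary 1, secondary 3, 5

Parse right to left into trochaic (ˈσσ) feet: (ˈmi.ko:) (ˈpu.pa:) (ˈlo.du).
Foot heads (stressed positions): 1, 3, 5.
End Rule Leftmost: primary stress on the leftmost head = syllable 1.
Secondary stress on 3, 5: ˈmi.ko:.ˌpu.pa:.ˌlo.du.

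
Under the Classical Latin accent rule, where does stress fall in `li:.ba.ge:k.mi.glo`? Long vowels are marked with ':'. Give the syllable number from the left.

3

Classical Latin: stress the penult if heavy (long vowel or closed), else the antepenult.
Weights: 3 ge:k H, 4 mi L, 5 glo L.
The penult (syllable 4, mi) is light, so stress falls on the antepenult (syllable 3, ge:k).
Stress on syllable 3: li:.ba.ˈge:k.mi.glo.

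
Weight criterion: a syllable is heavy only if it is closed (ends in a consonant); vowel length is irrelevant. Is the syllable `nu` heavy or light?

`nu`: short vowel, open (no coda). Open (no coda) → light.

light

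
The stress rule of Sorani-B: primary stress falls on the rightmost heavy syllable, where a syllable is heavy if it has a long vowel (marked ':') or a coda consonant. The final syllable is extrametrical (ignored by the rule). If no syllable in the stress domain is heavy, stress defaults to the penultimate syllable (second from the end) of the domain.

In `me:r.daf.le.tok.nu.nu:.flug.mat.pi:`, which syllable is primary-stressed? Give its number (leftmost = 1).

8

The final syllable (9, pi:) is extrametrical; the stress domain is syllables 1–8.
Weights: 1 me:r H, 2 daf H, 3 le L, 4 tok H, 5 nu L, 6 nu: H, 7 flug H, 8 mat H.
Heavy syllables in the domain: 1, 2, 4, 6, 7, 8. The rightmost is syllable 8 (mat).
Primary stress: syllable 8 → me:r.daf.le.tok.nu.nu:.flug.ˈmat.pi:.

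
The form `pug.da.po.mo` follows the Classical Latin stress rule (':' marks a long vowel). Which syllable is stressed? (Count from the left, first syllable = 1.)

2

Classical Latin: stress the penult if heavy (long vowel or closed), else the antepenult.
Weights: 2 da L, 3 po L, 4 mo L.
The penult (syllable 3, po) is light, so stress falls on the antepenult (syllable 2, da).
Stress on syllable 2: pug.ˈda.po.mo.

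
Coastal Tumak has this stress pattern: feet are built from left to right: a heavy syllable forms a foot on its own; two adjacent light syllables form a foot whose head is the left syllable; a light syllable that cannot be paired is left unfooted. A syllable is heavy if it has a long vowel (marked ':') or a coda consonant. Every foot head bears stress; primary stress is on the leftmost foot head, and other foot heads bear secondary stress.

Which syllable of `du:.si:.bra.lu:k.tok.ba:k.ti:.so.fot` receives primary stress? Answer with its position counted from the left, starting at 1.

Weights: 1 du: H, 2 si: H, 3 bra L, 4 lu:k H, 5 tok H, 6 ba:k H, 7 ti: H, 8 so L, 9 fot H.
Parse left to right (heavy = foot alone; LL = one foot; stranded L unfooted): (ˈdu:) (ˈsi:) bra (ˈlu:k) (ˈtok) (ˈba:k) (ˈti:) so (ˈfot).
Foot heads: 1, 2, 4, 5, 6, 7, 9.
Primary stress on the leftmost head = syllable 1.
Primary stress: syllable 1 → ˈdu:.si:.bra.lu:k.tok.ba:k.ti:.so.fot.

1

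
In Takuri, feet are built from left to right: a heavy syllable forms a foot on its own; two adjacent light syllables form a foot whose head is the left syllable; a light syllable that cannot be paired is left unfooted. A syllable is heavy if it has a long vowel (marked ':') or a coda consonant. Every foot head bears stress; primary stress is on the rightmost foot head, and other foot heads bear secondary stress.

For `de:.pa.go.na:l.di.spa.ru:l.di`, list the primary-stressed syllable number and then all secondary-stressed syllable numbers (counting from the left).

primary 7, secondary 1, 2, 4, 5

Weights: 1 de: H, 2 pa L, 3 go L, 4 na:l H, 5 di L, 6 spa L, 7 ru:l H, 8 di L.
Parse left to right (heavy = foot alone; LL = one foot; stranded L unfooted): (ˈde:) (ˈpa.go) (ˈna:l) (ˈdi.spa) (ˈru:l) di.
Foot heads: 1, 2, 4, 5, 7.
Primary stress on the rightmost head = syllable 7.
Secondary stress on 1, 2, 4, 5: ˌde:.ˌpa.go.ˌna:l.ˌdi.spa.ˈru:l.di.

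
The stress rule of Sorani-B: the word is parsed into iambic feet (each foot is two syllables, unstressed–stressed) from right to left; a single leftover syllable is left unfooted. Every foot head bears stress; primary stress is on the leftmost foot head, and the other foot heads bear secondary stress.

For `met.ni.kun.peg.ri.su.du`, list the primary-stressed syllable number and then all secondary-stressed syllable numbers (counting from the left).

Parse right to left into iambic (σˈσ) feet: met (ni.ˈkun) (peg.ˈri) (su.ˈdu). Syllable 1 is left unfooted.
Foot heads (stressed positions): 3, 5, 7.
End Rule Leftmost: primary stress on the leftmost head = syllable 3.
Secondary stress on 5, 7: met.ni.ˈkun.peg.ˌri.su.ˌdu.

primary 3, secondary 5, 7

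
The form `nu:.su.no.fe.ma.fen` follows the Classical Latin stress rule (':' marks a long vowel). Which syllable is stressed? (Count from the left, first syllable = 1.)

4

Classical Latin: stress the penult if heavy (long vowel or closed), else the antepenult.
Weights: 4 fe L, 5 ma L, 6 fen H.
The penult (syllable 5, ma) is light, so stress falls on the antepenult (syllable 4, fe).
Stress on syllable 4: nu:.su.no.ˈfe.ma.fen.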